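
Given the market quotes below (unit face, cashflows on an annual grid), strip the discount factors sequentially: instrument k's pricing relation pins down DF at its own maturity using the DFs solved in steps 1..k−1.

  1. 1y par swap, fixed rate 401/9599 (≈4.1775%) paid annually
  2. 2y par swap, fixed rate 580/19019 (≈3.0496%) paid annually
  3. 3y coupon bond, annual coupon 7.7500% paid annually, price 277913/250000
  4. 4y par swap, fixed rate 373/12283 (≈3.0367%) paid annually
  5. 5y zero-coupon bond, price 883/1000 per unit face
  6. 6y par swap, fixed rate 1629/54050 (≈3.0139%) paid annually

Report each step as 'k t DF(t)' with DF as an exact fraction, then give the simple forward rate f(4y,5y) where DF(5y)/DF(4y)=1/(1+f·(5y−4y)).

step 1 [1y] swap r/1=401/9599: DF=(1 − 401/9599·(0))/(1+401/9599) = 9599/10000 ≈ 0.959900
step 2 [2y] swap r/1=580/19019: DF=(1 − 580/19019·(0.959900))/(1+580/19019) = 471/500 ≈ 0.942000
step 3 [3y] bond c/1=31/400: DF=(277913/250000 − 31/400·(0.959900+0.942000))/(1+31/400) = 8949/10000 ≈ 0.894900
step 4 [4y] swap r/1=373/12283: DF=(1 − 373/12283·(0.959900+0.942000+0.894900))/(1+373/12283) = 8881/10000 ≈ 0.888100
step 5 [5y] zero: DF = P = 883/1000 ≈ 0.883000
step 6 [6y] swap r/1=1629/54050: DF=(1 − 1629/54050·(0.959900+0.942000+0.894900+0.888100+0.883000))/(1+1629/54050) = 8371/10000 ≈ 0.837100

1 1 9599/10000
2 2 471/500
3 3 8949/10000
4 4 8881/10000
5 5 883/1000
6 6 8371/10000
f(4y,5y) = ((8881/10000)/(883/1000) − 1)/(1) = 51/8830 ≈ 0.5776%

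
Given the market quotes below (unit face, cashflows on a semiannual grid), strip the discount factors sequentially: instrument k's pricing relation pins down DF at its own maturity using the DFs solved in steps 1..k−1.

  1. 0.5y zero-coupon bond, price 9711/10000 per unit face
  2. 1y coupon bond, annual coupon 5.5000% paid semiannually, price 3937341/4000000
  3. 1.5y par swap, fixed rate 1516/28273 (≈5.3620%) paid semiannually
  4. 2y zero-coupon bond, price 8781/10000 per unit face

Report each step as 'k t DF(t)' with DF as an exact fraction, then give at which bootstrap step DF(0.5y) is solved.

step 1 [0.5y] zero: DF = P = 9711/10000 ≈ 0.971100
step 2 [1y] bond c/2=11/400: DF=(3937341/4000000 − 11/400·(0.971100))/(1+11/400) = 233/250 ≈ 0.932000
step 3 [1.5y] swap r/2=758/28273: DF=(1 − 758/28273·(0.971100+0.932000))/(1+758/28273) = 4621/5000 ≈ 0.924200
step 4 [2y] zero: DF = P = 8781/10000 ≈ 0.878100

1 1/2 9711/10000
2 1 233/250
3 3/2 4621/5000
4 2 8781/10000
DF(0.5y) is solved at step 1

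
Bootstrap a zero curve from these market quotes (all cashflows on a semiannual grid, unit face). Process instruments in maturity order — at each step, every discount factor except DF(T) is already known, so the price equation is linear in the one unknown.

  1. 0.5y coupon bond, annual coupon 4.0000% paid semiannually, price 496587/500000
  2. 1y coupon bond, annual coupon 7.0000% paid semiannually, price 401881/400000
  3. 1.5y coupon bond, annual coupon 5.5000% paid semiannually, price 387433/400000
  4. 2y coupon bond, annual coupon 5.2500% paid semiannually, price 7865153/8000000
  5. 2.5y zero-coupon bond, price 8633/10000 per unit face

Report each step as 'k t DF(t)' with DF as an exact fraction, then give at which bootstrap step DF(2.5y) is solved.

1 1/2 9737/10000
2 1 4689/5000
3 3/2 1783/2000
4 2 8863/10000
5 5/2 8633/10000
DF(2.5y) is solved at step 5

step 1 [0.5y] bond c/2=1/50: DF=(496587/500000 − 1/50·(0))/(1+1/50) = 9737/10000 ≈ 0.973700
step 2 [1y] bond c/2=7/200: DF=(401881/400000 − 7/200·(0.973700))/(1+7/200) = 4689/5000 ≈ 0.937800
step 3 [1.5y] bond c/2=11/400: DF=(387433/400000 − 11/400·(0.973700+0.937800))/(1+11/400) = 1783/2000 ≈ 0.891500
step 4 [2y] bond c/2=21/800: DF=(7865153/8000000 − 21/800·(0.973700+0.937800+0.891500))/(1+21/800) = 8863/10000 ≈ 0.886300
step 5 [2.5y] zero: DF = P = 8633/10000 ≈ 0.863300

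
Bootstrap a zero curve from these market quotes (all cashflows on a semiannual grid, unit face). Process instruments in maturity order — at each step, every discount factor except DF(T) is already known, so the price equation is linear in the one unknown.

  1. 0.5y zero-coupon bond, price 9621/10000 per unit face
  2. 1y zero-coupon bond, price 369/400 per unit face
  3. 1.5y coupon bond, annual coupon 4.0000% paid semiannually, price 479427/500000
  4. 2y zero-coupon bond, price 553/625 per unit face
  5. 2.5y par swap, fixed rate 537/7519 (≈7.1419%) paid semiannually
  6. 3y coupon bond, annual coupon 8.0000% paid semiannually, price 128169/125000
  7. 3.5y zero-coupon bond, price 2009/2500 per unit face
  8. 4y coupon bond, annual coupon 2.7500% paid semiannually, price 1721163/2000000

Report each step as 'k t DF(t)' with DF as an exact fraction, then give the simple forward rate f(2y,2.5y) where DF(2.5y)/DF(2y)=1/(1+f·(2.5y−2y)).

1 1/2 9621/10000
2 1 369/400
3 3/2 9031/10000
4 2 553/625
5 5/2 8389/10000
6 3 2031/2500
7 7/2 2009/2500
8 4 3829/5000
f(2y,2.5y) = ((553/625)/(8389/10000) − 1)/(1/2) = 918/8389 ≈ 10.9429%

step 1 [0.5y] zero: DF = P = 9621/10000 ≈ 0.962100
step 2 [1y] zero: DF = P = 369/400 ≈ 0.922500
step 3 [1.5y] bond c/2=1/50: DF=(479427/500000 − 1/50·(0.962100+0.922500))/(1+1/50) = 9031/10000 ≈ 0.903100
step 4 [2y] zero: DF = P = 553/625 ≈ 0.884800
step 5 [2.5y] swap r/2=537/15038: DF=(1 − 537/15038·(0.962100+0.922500+0.903100+0.884800))/(1+537/15038) = 8389/10000 ≈ 0.838900
step 6 [3y] bond c/2=1/25: DF=(128169/125000 − 1/25·(0.962100+0.922500+0.903100+0.884800+0.838900))/(1+1/25) = 2031/2500 ≈ 0.812400
step 7 [3.5y] zero: DF = P = 2009/2500 ≈ 0.803600
step 8 [4y] bond c/2=11/800: DF=(1721163/2000000 − 11/800·(0.962100+0.922500+0.903100+0.884800+0.838900+0.812400+0.803600))/(1+11/800) = 3829/5000 ≈ 0.765800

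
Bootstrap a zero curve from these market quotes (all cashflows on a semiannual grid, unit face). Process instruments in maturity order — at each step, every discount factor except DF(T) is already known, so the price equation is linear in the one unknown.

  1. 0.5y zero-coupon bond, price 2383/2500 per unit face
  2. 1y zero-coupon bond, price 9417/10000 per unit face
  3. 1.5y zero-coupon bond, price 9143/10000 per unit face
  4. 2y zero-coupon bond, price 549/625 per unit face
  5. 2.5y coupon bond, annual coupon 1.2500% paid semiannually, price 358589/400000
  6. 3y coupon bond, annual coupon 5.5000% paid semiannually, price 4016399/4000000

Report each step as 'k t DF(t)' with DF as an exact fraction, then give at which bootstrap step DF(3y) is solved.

1 1/2 2383/2500
2 1 9417/10000
3 3/2 9143/10000
4 2 549/625
5 5/2 217/250
6 3 8553/10000
DF(3y) is solved at step 6

step 1 [0.5y] zero: DF = P = 2383/2500 ≈ 0.953200
step 2 [1y] zero: DF = P = 9417/10000 ≈ 0.941700
step 3 [1.5y] zero: DF = P = 9143/10000 ≈ 0.914300
step 4 [2y] zero: DF = P = 549/625 ≈ 0.878400
step 5 [2.5y] bond c/2=1/160: DF=(358589/400000 − 1/160·(0.953200+0.941700+0.914300+0.878400))/(1+1/160) = 217/250 ≈ 0.868000
step 6 [3y] bond c/2=11/400: DF=(4016399/4000000 − 11/400·(0.953200+0.941700+0.914300+0.878400+0.868000))/(1+11/400) = 8553/10000 ≈ 0.855300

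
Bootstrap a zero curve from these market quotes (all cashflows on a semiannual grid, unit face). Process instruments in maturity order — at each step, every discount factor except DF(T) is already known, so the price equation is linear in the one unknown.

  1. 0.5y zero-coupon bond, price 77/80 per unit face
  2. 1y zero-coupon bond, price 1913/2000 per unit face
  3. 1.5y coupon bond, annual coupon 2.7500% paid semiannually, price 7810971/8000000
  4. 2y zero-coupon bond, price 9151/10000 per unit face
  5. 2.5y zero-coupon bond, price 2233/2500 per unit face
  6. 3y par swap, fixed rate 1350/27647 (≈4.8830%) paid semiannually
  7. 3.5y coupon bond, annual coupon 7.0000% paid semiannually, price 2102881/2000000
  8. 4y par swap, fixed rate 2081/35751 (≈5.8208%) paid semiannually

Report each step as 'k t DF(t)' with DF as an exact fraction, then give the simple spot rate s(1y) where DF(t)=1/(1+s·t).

step 1 [0.5y] zero: DF = P = 77/80 ≈ 0.962500
step 2 [1y] zero: DF = P = 1913/2000 ≈ 0.956500
step 3 [1.5y] bond c/2=11/800: DF=(7810971/8000000 − 11/800·(0.962500+0.956500))/(1+11/800) = 9371/10000 ≈ 0.937100
step 4 [2y] zero: DF = P = 9151/10000 ≈ 0.915100
step 5 [2.5y] zero: DF = P = 2233/2500 ≈ 0.893200
step 6 [3y] swap r/2=675/27647: DF=(1 − 675/27647·(0.962500+0.956500+0.937100+0.915100+0.893200))/(1+675/27647) = 173/200 ≈ 0.865000
step 7 [3.5y] bond c/2=7/200: DF=(2102881/2000000 − 7/200·(0.962500+0.956500+0.937100+0.915100+0.893200+0.865000))/(1+7/200) = 8289/10000 ≈ 0.828900
step 8 [4y] swap r/2=2081/71502: DF=(1 − 2081/71502·(0.962500+0.956500+0.937100+0.915100+0.893200+0.865000+0.828900))/(1+2081/71502) = 7919/10000 ≈ 0.791900

1 1/2 77/80
2 1 1913/2000
3 3/2 9371/10000
4 2 9151/10000
5 5/2 2233/2500
6 3 173/200
7 7/2 8289/10000
8 4 7919/10000
s(1y) = (1/(1913/2000) − 1)/(1) = 87/1913 ≈ 4.5478%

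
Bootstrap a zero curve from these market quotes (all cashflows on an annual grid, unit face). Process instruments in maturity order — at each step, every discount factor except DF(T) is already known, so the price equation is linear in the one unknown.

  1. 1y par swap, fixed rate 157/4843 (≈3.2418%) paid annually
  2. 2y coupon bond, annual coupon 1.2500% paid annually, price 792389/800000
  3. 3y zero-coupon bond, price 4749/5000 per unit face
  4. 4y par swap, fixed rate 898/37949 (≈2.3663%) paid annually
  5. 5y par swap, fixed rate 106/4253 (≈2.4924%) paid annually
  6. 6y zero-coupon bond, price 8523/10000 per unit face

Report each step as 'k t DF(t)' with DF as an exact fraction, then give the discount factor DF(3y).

step 1 [1y] swap r/1=157/4843: DF=(1 − 157/4843·(0))/(1+157/4843) = 4843/5000 ≈ 0.968600
step 2 [2y] bond c/1=1/80: DF=(792389/800000 − 1/80·(0.968600))/(1+1/80) = 9663/10000 ≈ 0.966300
step 3 [3y] zero: DF = P = 4749/5000 ≈ 0.949800
step 4 [4y] swap r/1=898/37949: DF=(1 − 898/37949·(0.968600+0.966300+0.949800))/(1+898/37949) = 4551/5000 ≈ 0.910200
step 5 [5y] swap r/1=106/4253: DF=(1 − 106/4253·(0.968600+0.966300+0.949800+0.910200))/(1+106/4253) = 4417/5000 ≈ 0.883400
step 6 [6y] zero: DF = P = 8523/10000 ≈ 0.852300

1 1 4843/5000
2 2 9663/10000
3 3 4749/5000
4 4 4551/5000
5 5 4417/5000
6 6 8523/10000
DF(3y) = 4749/5000 ≈ 0.949800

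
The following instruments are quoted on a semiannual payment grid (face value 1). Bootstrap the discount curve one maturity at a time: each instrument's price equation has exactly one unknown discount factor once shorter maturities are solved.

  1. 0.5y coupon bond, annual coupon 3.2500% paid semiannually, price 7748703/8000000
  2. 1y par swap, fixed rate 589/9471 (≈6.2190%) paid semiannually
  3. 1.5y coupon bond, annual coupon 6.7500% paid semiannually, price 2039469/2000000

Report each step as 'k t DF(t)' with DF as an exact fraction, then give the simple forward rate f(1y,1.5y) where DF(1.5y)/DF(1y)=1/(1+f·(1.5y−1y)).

step 1 [0.5y] bond c/2=13/800: DF=(7748703/8000000 − 13/800·(0))/(1+13/800) = 9531/10000 ≈ 0.953100
step 2 [1y] swap r/2=589/18942: DF=(1 − 589/18942·(0.953100))/(1+589/18942) = 9411/10000 ≈ 0.941100
step 3 [1.5y] bond c/2=27/800: DF=(2039469/2000000 − 27/800·(0.953100+0.941100))/(1+27/800) = 4623/5000 ≈ 0.924600

1 1/2 9531/10000
2 1 9411/10000
3 3/2 4623/5000
f(1y,1.5y) = ((9411/10000)/(4623/5000) − 1)/(1/2) = 55/1541 ≈ 3.5691%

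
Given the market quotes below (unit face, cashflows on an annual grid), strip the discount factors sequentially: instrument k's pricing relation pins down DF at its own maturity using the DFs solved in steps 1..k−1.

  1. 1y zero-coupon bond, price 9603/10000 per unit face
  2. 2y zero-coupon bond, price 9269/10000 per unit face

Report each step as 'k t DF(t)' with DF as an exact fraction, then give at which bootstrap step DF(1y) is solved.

1 1 9603/10000
2 2 9269/10000
DF(1y) is solved at step 1

step 1 [1y] zero: DF = P = 9603/10000 ≈ 0.960300
step 2 [2y] zero: DF = P = 9269/10000 ≈ 0.926900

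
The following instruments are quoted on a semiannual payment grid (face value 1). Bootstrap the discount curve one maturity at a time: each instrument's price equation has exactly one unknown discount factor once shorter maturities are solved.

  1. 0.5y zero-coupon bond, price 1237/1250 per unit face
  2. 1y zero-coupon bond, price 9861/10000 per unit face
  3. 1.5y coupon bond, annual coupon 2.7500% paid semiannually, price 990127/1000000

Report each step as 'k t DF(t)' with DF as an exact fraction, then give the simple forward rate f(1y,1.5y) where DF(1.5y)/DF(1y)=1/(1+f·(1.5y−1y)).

step 1 [0.5y] zero: DF = P = 1237/1250 ≈ 0.989600
step 2 [1y] zero: DF = P = 9861/10000 ≈ 0.986100
step 3 [1.5y] bond c/2=11/800: DF=(990127/1000000 − 11/800·(0.989600+0.986100))/(1+11/800) = 9499/10000 ≈ 0.949900

1 1/2 1237/1250
2 1 9861/10000
3 3/2 9499/10000
f(1y,1.5y) = ((9861/10000)/(9499/10000) − 1)/(1/2) = 724/9499 ≈ 7.6219%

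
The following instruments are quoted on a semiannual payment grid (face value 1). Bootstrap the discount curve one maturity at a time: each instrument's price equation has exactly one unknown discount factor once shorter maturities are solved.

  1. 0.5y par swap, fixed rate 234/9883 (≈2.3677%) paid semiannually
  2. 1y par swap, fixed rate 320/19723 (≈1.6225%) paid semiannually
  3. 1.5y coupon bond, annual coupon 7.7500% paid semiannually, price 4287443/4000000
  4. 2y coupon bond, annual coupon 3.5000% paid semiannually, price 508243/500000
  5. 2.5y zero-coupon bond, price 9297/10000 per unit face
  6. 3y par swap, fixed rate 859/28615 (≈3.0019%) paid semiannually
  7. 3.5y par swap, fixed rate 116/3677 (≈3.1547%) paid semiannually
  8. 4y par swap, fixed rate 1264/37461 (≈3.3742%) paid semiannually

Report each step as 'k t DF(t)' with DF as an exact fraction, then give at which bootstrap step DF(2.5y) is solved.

step 1 [0.5y] swap r/2=117/9883: DF=(1 − 117/9883·(0))/(1+117/9883) = 9883/10000 ≈ 0.988300
step 2 [1y] swap r/2=160/19723: DF=(1 − 160/19723·(0.988300))/(1+160/19723) = 123/125 ≈ 0.984000
step 3 [1.5y] bond c/2=31/800: DF=(4287443/4000000 − 31/800·(0.988300+0.984000))/(1+31/800) = 9583/10000 ≈ 0.958300
step 4 [2y] bond c/2=7/400: DF=(508243/500000 − 7/400·(0.988300+0.984000+0.958300))/(1+7/400) = 4743/5000 ≈ 0.948600
step 5 [2.5y] zero: DF = P = 9297/10000 ≈ 0.929700
step 6 [3y] swap r/2=859/57230: DF=(1 − 859/57230·(0.988300+0.984000+0.958300+0.948600+0.929700))/(1+859/57230) = 9141/10000 ≈ 0.914100
step 7 [3.5y] swap r/2=58/3677: DF=(1 − 58/3677·(0.988300+0.984000+0.958300+0.948600+0.929700+0.914100))/(1+58/3677) = 2239/2500 ≈ 0.895600
step 8 [4y] swap r/2=632/37461: DF=(1 − 632/37461·(0.988300+0.984000+0.958300+0.948600+0.929700+0.914100+0.895600))/(1+632/37461) = 546/625 ≈ 0.873600

1 1/2 9883/10000
2 1 123/125
3 3/2 9583/10000
4 2 4743/5000
5 5/2 9297/10000
6 3 9141/10000
7 7/2 2239/2500
8 4 546/625
DF(2.5y) is solved at step 5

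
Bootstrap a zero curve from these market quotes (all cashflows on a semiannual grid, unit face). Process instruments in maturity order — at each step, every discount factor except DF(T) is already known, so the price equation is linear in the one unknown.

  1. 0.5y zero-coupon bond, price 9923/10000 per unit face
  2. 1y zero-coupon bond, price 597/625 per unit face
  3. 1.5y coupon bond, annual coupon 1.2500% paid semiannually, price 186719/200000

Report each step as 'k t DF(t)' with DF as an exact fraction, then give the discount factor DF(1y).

step 1 [0.5y] zero: DF = P = 9923/10000 ≈ 0.992300
step 2 [1y] zero: DF = P = 597/625 ≈ 0.955200
step 3 [1.5y] bond c/2=1/160: DF=(186719/200000 − 1/160·(0.992300+0.955200))/(1+1/160) = 9157/10000 ≈ 0.915700

1 1/2 9923/10000
2 1 597/625
3 3/2 9157/10000
DF(1y) = 597/625 ≈ 0.955200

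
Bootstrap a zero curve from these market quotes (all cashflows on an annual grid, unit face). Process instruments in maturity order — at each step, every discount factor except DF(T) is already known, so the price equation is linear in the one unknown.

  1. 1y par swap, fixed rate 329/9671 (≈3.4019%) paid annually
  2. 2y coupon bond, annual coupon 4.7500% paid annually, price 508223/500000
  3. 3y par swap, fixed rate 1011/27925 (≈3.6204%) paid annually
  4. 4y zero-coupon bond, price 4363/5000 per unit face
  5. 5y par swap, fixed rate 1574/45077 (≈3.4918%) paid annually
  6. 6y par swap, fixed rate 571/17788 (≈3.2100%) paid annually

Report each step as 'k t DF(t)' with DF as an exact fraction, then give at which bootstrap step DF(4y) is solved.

1 1 9671/10000
2 2 1853/2000
3 3 8989/10000
4 4 4363/5000
5 5 4213/5000
6 6 8287/10000
DF(4y) is solved at step 4

step 1 [1y] swap r/1=329/9671: DF=(1 − 329/9671·(0))/(1+329/9671) = 9671/10000 ≈ 0.967100
step 2 [2y] bond c/1=19/400: DF=(508223/500000 − 19/400·(0.967100))/(1+19/400) = 1853/2000 ≈ 0.926500
step 3 [3y] swap r/1=1011/27925: DF=(1 − 1011/27925·(0.967100+0.926500))/(1+1011/27925) = 8989/10000 ≈ 0.898900
step 4 [4y] zero: DF = P = 4363/5000 ≈ 0.872600
step 5 [5y] swap r/1=1574/45077: DF=(1 − 1574/45077·(0.967100+0.926500+0.898900+0.872600))/(1+1574/45077) = 4213/5000 ≈ 0.842600
step 6 [6y] swap r/1=571/17788: DF=(1 − 571/17788·(0.967100+0.926500+0.898900+0.872600+0.842600))/(1+571/17788) = 8287/10000 ≈ 0.828700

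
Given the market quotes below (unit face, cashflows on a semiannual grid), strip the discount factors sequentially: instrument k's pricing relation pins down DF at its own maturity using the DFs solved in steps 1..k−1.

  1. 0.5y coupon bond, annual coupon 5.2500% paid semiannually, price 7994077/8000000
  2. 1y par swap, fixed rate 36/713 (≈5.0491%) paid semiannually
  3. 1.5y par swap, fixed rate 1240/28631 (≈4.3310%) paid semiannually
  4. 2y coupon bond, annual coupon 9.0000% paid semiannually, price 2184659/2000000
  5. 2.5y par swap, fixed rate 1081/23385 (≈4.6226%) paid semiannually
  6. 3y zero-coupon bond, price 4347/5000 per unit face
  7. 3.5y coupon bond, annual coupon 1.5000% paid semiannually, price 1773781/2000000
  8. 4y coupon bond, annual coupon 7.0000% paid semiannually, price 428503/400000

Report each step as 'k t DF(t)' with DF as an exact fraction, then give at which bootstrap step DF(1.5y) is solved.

step 1 [0.5y] bond c/2=21/800: DF=(7994077/8000000 − 21/800·(0))/(1+21/800) = 9737/10000 ≈ 0.973700
step 2 [1y] swap r/2=18/713: DF=(1 − 18/713·(0.973700))/(1+18/713) = 4757/5000 ≈ 0.951400
step 3 [1.5y] swap r/2=620/28631: DF=(1 − 620/28631·(0.973700+0.951400))/(1+620/28631) = 469/500 ≈ 0.938000
step 4 [2y] bond c/2=9/200: DF=(2184659/2000000 − 9/200·(0.973700+0.951400+0.938000))/(1+9/200) = 461/500 ≈ 0.922000
step 5 [2.5y] swap r/2=1081/46770: DF=(1 − 1081/46770·(0.973700+0.951400+0.938000+0.922000))/(1+1081/46770) = 8919/10000 ≈ 0.891900
step 6 [3y] zero: DF = P = 4347/5000 ≈ 0.869400
step 7 [3.5y] bond c/2=3/400: DF=(1773781/2000000 − 3/400·(0.973700+0.951400+0.938000+0.922000+0.891900+0.869400))/(1+3/400) = 839/1000 ≈ 0.839000
step 8 [4y] bond c/2=7/200: DF=(428503/400000 − 7/200·(0.973700+0.951400+0.938000+0.922000+0.891900+0.869400+0.839000))/(1+7/200) = 8191/10000 ≈ 0.819100

1 1/2 9737/10000
2 1 4757/5000
3 3/2 469/500
4 2 461/500
5 5/2 8919/10000
6 3 4347/5000
7 7/2 839/1000
8 4 8191/10000
DF(1.5y) is solved at step 3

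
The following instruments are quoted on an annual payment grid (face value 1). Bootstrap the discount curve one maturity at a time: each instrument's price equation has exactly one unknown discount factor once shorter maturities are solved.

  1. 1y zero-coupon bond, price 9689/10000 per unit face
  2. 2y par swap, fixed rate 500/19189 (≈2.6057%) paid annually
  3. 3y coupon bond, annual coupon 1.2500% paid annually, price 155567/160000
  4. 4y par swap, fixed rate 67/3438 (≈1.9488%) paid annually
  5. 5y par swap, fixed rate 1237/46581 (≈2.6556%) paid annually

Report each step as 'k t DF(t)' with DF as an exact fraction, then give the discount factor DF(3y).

step 1 [1y] zero: DF = P = 9689/10000 ≈ 0.968900
step 2 [2y] swap r/1=500/19189: DF=(1 − 500/19189·(0.968900))/(1+500/19189) = 19/20 ≈ 0.950000
step 3 [3y] bond c/1=1/80: DF=(155567/160000 − 1/80·(0.968900+0.950000))/(1+1/80) = 4683/5000 ≈ 0.936600
step 4 [4y] swap r/1=67/3438: DF=(1 − 67/3438·(0.968900+0.950000+0.936600))/(1+67/3438) = 9263/10000 ≈ 0.926300
step 5 [5y] swap r/1=1237/46581: DF=(1 − 1237/46581·(0.968900+0.950000+0.936600+0.926300))/(1+1237/46581) = 8763/10000 ≈ 0.876300

1 1 9689/10000
2 2 19/20
3 3 4683/5000
4 4 9263/10000
5 5 8763/10000
DF(3y) = 4683/5000 ≈ 0.936600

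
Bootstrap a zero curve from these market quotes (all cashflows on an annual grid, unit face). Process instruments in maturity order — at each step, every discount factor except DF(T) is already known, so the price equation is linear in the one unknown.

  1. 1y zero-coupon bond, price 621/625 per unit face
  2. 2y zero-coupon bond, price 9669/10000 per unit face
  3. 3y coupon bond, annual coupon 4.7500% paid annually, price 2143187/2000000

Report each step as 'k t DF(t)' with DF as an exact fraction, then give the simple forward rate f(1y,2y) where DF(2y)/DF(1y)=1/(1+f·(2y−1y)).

1 1 621/625
2 2 9669/10000
3 3 9341/10000
f(1y,2y) = ((621/625)/(9669/10000) − 1)/(1) = 89/3223 ≈ 2.7614%

step 1 [1y] zero: DF = P = 621/625 ≈ 0.993600
step 2 [2y] zero: DF = P = 9669/10000 ≈ 0.966900
step 3 [3y] bond c/1=19/400: DF=(2143187/2000000 − 19/400·(0.993600+0.966900))/(1+19/400) = 9341/10000 ≈ 0.934100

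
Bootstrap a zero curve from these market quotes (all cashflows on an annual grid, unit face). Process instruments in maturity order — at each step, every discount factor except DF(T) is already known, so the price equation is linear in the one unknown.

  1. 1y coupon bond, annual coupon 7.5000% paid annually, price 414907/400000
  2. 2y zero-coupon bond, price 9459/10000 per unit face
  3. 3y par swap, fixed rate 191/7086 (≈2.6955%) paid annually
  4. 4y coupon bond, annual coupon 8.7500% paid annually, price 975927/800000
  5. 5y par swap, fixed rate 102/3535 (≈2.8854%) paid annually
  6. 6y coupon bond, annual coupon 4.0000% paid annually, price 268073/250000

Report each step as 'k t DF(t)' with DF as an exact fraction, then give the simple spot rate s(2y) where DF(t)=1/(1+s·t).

step 1 [1y] bond c/1=3/40: DF=(414907/400000 − 3/40·(0))/(1+3/40) = 9649/10000 ≈ 0.964900
step 2 [2y] zero: DF = P = 9459/10000 ≈ 0.945900
step 3 [3y] swap r/1=191/7086: DF=(1 − 191/7086·(0.964900+0.945900))/(1+191/7086) = 2309/2500 ≈ 0.923600
step 4 [4y] bond c/1=7/80: DF=(975927/800000 − 7/80·(0.964900+0.945900+0.923600))/(1+7/80) = 8937/10000 ≈ 0.893700
step 5 [5y] swap r/1=102/3535: DF=(1 − 102/3535·(0.964900+0.945900+0.923600+0.893700))/(1+102/3535) = 4337/5000 ≈ 0.867400
step 6 [6y] bond c/1=1/25: DF=(268073/250000 − 1/25·(0.964900+0.945900+0.923600+0.893700+0.867400))/(1+1/25) = 8543/10000 ≈ 0.854300

1 1 9649/10000
2 2 9459/10000
3 3 2309/2500
4 4 8937/10000
5 5 4337/5000
6 6 8543/10000
s(2y) = (1/(9459/10000) − 1)/(2) = 541/18918 ≈ 2.8597%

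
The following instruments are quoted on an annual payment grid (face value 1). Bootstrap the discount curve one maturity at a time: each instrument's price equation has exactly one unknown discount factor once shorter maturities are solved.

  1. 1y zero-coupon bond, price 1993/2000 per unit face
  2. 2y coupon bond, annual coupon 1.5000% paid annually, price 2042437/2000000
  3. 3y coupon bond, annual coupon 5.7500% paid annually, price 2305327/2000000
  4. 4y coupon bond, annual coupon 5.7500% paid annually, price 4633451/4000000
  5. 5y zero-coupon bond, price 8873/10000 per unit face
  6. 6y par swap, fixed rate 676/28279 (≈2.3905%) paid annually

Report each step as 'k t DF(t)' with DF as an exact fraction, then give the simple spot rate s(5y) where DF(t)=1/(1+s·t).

1 1 1993/2000
2 2 4957/5000
3 3 9819/10000
4 4 9339/10000
5 5 8873/10000
6 6 1081/1250
s(5y) = (1/(8873/10000) − 1)/(5) = 1127/44365 ≈ 2.5403%

step 1 [1y] zero: DF = P = 1993/2000 ≈ 0.996500
step 2 [2y] bond c/1=3/200: DF=(2042437/2000000 − 3/200·(0.996500))/(1+3/200) = 4957/5000 ≈ 0.991400
step 3 [3y] bond c/1=23/400: DF=(2305327/2000000 − 23/400·(0.996500+0.991400))/(1+23/400) = 9819/10000 ≈ 0.981900
step 4 [4y] bond c/1=23/400: DF=(4633451/4000000 − 23/400·(0.996500+0.991400+0.981900))/(1+23/400) = 9339/10000 ≈ 0.933900
step 5 [5y] zero: DF = P = 8873/10000 ≈ 0.887300
step 6 [6y] swap r/1=676/28279: DF=(1 − 676/28279·(0.996500+0.991400+0.981900+0.933900+0.887300))/(1+676/28279) = 1081/1250 ≈ 0.864800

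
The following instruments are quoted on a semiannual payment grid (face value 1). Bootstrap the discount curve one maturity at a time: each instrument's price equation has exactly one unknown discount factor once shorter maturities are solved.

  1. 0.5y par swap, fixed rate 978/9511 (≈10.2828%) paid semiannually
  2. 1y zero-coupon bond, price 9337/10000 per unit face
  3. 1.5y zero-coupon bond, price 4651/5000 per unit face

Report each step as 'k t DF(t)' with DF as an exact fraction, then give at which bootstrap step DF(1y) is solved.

1 1/2 9511/10000
2 1 9337/10000
3 3/2 4651/5000
DF(1y) is solved at step 2

step 1 [0.5y] swap r/2=489/9511: DF=(1 − 489/9511·(0))/(1+489/9511) = 9511/10000 ≈ 0.951100
step 2 [1y] zero: DF = P = 9337/10000 ≈ 0.933700
step 3 [1.5y] zero: DF = P = 4651/5000 ≈ 0.930200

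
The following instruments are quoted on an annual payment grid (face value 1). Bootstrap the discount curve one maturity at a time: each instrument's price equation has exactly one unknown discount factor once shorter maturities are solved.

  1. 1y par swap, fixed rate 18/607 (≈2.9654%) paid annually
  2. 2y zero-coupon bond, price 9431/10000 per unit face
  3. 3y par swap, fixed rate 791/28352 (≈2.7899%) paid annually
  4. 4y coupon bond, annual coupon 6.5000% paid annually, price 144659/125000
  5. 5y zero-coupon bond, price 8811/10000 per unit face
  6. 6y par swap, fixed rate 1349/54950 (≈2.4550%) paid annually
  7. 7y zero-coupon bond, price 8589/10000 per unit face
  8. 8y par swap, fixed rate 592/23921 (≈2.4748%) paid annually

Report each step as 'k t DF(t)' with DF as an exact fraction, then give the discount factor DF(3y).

1 1 607/625
2 2 9431/10000
3 3 9209/10000
4 4 571/625
5 5 8811/10000
6 6 8651/10000
7 7 8589/10000
8 8 514/625
DF(3y) = 9209/10000 ≈ 0.920900

step 1 [1y] swap r/1=18/607: DF=(1 − 18/607·(0))/(1+18/607) = 607/625 ≈ 0.971200
step 2 [2y] zero: DF = P = 9431/10000 ≈ 0.943100
step 3 [3y] swap r/1=791/28352: DF=(1 − 791/28352·(0.971200+0.943100))/(1+791/28352) = 9209/10000 ≈ 0.920900
step 4 [4y] bond c/1=13/200: DF=(144659/125000 − 13/200·(0.971200+0.943100+0.920900))/(1+13/200) = 571/625 ≈ 0.913600
step 5 [5y] zero: DF = P = 8811/10000 ≈ 0.881100
step 6 [6y] swap r/1=1349/54950: DF=(1 − 1349/54950·(0.971200+0.943100+0.920900+0.913600+0.881100))/(1+1349/54950) = 8651/10000 ≈ 0.865100
step 7 [7y] zero: DF = P = 8589/10000 ≈ 0.858900
step 8 [8y] swap r/1=592/23921: DF=(1 − 592/23921·(0.971200+0.943100+0.920900+0.913600+0.881100+0.865100+0.858900))/(1+592/23921) = 514/625 ≈ 0.822400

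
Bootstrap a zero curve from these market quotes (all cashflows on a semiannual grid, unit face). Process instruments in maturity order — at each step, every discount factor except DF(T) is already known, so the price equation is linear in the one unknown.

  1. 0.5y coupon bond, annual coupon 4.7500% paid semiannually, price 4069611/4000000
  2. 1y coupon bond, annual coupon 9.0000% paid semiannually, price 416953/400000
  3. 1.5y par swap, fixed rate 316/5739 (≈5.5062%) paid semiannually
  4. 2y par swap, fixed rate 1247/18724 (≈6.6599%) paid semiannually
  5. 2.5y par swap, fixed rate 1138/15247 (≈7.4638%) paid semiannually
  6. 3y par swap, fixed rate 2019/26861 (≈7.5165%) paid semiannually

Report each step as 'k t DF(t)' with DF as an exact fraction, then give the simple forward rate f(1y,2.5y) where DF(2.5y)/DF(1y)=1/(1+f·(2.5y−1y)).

step 1 [0.5y] bond c/2=19/800: DF=(4069611/4000000 − 19/800·(0))/(1+19/800) = 4969/5000 ≈ 0.993800
step 2 [1y] bond c/2=9/200: DF=(416953/400000 − 9/200·(0.993800))/(1+9/200) = 9547/10000 ≈ 0.954700
step 3 [1.5y] swap r/2=158/5739: DF=(1 − 158/5739·(0.993800+0.954700))/(1+158/5739) = 921/1000 ≈ 0.921000
step 4 [2y] swap r/2=1247/37448: DF=(1 − 1247/37448·(0.993800+0.954700+0.921000))/(1+1247/37448) = 8753/10000 ≈ 0.875300
step 5 [2.5y] swap r/2=569/15247: DF=(1 − 569/15247·(0.993800+0.954700+0.921000+0.875300))/(1+569/15247) = 8293/10000 ≈ 0.829300
step 6 [3y] swap r/2=2019/53722: DF=(1 − 2019/53722·(0.993800+0.954700+0.921000+0.875300+0.829300))/(1+2019/53722) = 7981/10000 ≈ 0.798100

1 1/2 4969/5000
2 1 9547/10000
3 3/2 921/1000
4 2 8753/10000
5 5/2 8293/10000
6 3 7981/10000
f(1y,2.5y) = ((9547/10000)/(8293/10000) − 1)/(3/2) = 836/8293 ≈ 10.0808%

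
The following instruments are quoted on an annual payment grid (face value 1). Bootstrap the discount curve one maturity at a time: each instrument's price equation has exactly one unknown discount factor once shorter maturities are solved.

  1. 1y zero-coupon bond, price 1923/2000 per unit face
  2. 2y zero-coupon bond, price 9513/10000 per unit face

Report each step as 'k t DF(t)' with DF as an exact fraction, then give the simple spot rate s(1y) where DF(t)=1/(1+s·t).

step 1 [1y] zero: DF = P = 1923/2000 ≈ 0.961500
step 2 [2y] zero: DF = P = 9513/10000 ≈ 0.951300

1 1 1923/2000
2 2 9513/10000
s(1y) = (1/(1923/2000) − 1)/(1) = 77/1923 ≈ 4.0042%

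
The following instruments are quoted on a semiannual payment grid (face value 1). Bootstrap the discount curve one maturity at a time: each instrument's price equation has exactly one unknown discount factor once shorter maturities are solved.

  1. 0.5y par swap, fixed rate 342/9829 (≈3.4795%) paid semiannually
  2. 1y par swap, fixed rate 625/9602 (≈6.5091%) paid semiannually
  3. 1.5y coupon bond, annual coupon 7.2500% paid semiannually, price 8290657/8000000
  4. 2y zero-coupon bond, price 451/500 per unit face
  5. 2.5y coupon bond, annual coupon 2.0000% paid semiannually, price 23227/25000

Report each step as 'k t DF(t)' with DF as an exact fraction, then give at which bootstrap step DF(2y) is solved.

step 1 [0.5y] swap r/2=171/9829: DF=(1 − 171/9829·(0))/(1+171/9829) = 9829/10000 ≈ 0.982900
step 2 [1y] swap r/2=625/19204: DF=(1 − 625/19204·(0.982900))/(1+625/19204) = 15/16 ≈ 0.937500
step 3 [1.5y] bond c/2=29/800: DF=(8290657/8000000 − 29/800·(0.982900+0.937500))/(1+29/800) = 9329/10000 ≈ 0.932900
step 4 [2y] zero: DF = P = 451/500 ≈ 0.902000
step 5 [2.5y] bond c/2=1/100: DF=(23227/25000 − 1/100·(0.982900+0.937500+0.932900+0.902000))/(1+1/100) = 8827/10000 ≈ 0.882700

1 1/2 9829/10000
2 1 15/16
3 3/2 9329/10000
4 2 451/500
5 5/2 8827/10000
DF(2y) is solved at step 4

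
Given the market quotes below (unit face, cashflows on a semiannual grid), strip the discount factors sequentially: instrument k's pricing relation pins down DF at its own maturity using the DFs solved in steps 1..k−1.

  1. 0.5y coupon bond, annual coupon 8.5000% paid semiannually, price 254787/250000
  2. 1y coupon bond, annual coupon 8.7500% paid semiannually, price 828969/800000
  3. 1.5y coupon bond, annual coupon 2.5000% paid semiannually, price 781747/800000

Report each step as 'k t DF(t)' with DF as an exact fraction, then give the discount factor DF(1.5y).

step 1 [0.5y] bond c/2=17/400: DF=(254787/250000 − 17/400·(0))/(1+17/400) = 611/625 ≈ 0.977600
step 2 [1y] bond c/2=7/160: DF=(828969/800000 − 7/160·(0.977600))/(1+7/160) = 4759/5000 ≈ 0.951800
step 3 [1.5y] bond c/2=1/80: DF=(781747/800000 − 1/80·(0.977600+0.951800))/(1+1/80) = 9413/10000 ≈ 0.941300

1 1/2 611/625
2 1 4759/5000
3 3/2 9413/10000
DF(1.5y) = 9413/10000 ≈ 0.941300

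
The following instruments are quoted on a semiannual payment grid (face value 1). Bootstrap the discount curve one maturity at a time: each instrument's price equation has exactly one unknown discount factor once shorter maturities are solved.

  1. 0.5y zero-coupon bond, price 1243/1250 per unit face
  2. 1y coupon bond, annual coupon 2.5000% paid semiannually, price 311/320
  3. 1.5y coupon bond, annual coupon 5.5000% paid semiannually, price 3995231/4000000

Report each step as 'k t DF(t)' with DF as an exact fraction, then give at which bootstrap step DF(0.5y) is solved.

step 1 [0.5y] zero: DF = P = 1243/1250 ≈ 0.994400
step 2 [1y] bond c/2=1/80: DF=(311/320 − 1/80·(0.994400))/(1+1/80) = 2369/2500 ≈ 0.947600
step 3 [1.5y] bond c/2=11/400: DF=(3995231/4000000 − 11/400·(0.994400+0.947600))/(1+11/400) = 9201/10000 ≈ 0.920100

1 1/2 1243/1250
2 1 2369/2500
3 3/2 9201/10000
DF(0.5y) is solved at step 1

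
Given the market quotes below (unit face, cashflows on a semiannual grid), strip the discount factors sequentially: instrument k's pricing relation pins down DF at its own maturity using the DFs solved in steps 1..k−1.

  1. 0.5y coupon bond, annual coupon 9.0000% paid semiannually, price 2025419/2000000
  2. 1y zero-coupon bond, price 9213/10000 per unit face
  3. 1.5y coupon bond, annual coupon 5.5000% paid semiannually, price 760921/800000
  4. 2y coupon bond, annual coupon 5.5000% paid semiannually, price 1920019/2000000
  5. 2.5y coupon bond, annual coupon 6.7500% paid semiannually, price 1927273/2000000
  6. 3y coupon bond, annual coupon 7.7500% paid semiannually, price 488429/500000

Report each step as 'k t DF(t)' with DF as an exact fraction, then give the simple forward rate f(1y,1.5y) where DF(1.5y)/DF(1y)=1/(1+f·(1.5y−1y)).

step 1 [0.5y] bond c/2=9/200: DF=(2025419/2000000 − 9/200·(0))/(1+9/200) = 9691/10000 ≈ 0.969100
step 2 [1y] zero: DF = P = 9213/10000 ≈ 0.921300
step 3 [1.5y] bond c/2=11/400: DF=(760921/800000 − 11/400·(0.969100+0.921300))/(1+11/400) = 8751/10000 ≈ 0.875100
step 4 [2y] bond c/2=11/400: DF=(1920019/2000000 − 11/400·(0.969100+0.921300+0.875100))/(1+11/400) = 8603/10000 ≈ 0.860300
step 5 [2.5y] bond c/2=27/800: DF=(1927273/2000000 − 27/800·(0.969100+0.921300+0.875100+0.860300))/(1+27/800) = 4069/5000 ≈ 0.813800
step 6 [3y] bond c/2=31/800: DF=(488429/500000 − 31/800·(0.969100+0.921300+0.875100+0.860300+0.813800))/(1+31/800) = 1937/2500 ≈ 0.774800

1 1/2 9691/10000
2 1 9213/10000
3 3/2 8751/10000
4 2 8603/10000
5 5/2 4069/5000
6 3 1937/2500
f(1y,1.5y) = ((9213/10000)/(8751/10000) − 1)/(1/2) = 308/2917 ≈ 10.5588%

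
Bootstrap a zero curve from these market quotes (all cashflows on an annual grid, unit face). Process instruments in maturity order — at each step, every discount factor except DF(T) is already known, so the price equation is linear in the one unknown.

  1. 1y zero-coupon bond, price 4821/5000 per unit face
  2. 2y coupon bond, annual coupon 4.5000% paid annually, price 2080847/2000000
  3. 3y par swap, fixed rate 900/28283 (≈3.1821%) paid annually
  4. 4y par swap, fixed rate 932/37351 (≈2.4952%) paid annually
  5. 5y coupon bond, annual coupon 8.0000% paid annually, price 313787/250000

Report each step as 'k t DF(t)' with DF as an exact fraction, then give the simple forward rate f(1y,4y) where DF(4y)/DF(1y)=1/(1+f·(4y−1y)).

1 1 4821/5000
2 2 9541/10000
3 3 91/100
4 4 2267/2500
5 5 1771/2000
f(1y,4y) = ((4821/5000)/(2267/2500) − 1)/(3) = 287/13602 ≈ 2.1100%

step 1 [1y] zero: DF = P = 4821/5000 ≈ 0.964200
step 2 [2y] bond c/1=9/200: DF=(2080847/2000000 − 9/200·(0.964200))/(1+9/200) = 9541/10000 ≈ 0.954100
step 3 [3y] swap r/1=900/28283: DF=(1 − 900/28283·(0.964200+0.954100))/(1+900/28283) = 91/100 ≈ 0.910000
step 4 [4y] swap r/1=932/37351: DF=(1 − 932/37351·(0.964200+0.954100+0.910000))/(1+932/37351) = 2267/2500 ≈ 0.906800
step 5 [5y] bond c/1=2/25: DF=(313787/250000 − 2/25·(0.964200+0.954100+0.910000+0.906800))/(1+2/25) = 1771/2000 ≈ 0.885500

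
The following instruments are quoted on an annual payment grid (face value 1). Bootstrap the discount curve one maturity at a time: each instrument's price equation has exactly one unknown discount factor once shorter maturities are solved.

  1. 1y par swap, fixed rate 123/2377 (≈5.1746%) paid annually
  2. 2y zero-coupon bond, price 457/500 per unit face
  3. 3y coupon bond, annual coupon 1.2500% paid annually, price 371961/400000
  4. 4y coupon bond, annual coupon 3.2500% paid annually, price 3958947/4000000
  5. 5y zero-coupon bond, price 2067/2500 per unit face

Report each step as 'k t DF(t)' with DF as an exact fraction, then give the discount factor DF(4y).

1 1 2377/2500
2 2 457/500
3 3 4477/5000
4 4 8717/10000
5 5 2067/2500
DF(4y) = 8717/10000 ≈ 0.871700

step 1 [1y] swap r/1=123/2377: DF=(1 − 123/2377·(0))/(1+123/2377) = 2377/2500 ≈ 0.950800
step 2 [2y] zero: DF = P = 457/500 ≈ 0.914000
step 3 [3y] bond c/1=1/80: DF=(371961/400000 − 1/80·(0.950800+0.914000))/(1+1/80) = 4477/5000 ≈ 0.895400
step 4 [4y] bond c/1=13/400: DF=(3958947/4000000 − 13/400·(0.950800+0.914000+0.895400))/(1+13/400) = 8717/10000 ≈ 0.871700
step 5 [5y] zero: DF = P = 2067/2500 ≈ 0.826800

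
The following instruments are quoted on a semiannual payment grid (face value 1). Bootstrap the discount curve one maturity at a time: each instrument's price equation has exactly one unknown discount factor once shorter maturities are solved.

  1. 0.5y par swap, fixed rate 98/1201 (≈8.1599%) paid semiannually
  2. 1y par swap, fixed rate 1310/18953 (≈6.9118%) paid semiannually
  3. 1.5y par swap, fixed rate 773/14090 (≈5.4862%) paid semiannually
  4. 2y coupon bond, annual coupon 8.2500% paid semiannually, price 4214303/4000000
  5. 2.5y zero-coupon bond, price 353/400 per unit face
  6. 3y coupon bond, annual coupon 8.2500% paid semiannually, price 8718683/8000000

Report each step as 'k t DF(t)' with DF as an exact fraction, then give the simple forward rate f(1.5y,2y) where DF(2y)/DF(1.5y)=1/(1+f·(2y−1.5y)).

step 1 [0.5y] swap r/2=49/1201: DF=(1 − 49/1201·(0))/(1+49/1201) = 1201/1250 ≈ 0.960800
step 2 [1y] swap r/2=655/18953: DF=(1 − 655/18953·(0.960800))/(1+655/18953) = 1869/2000 ≈ 0.934500
step 3 [1.5y] swap r/2=773/28180: DF=(1 − 773/28180·(0.960800+0.934500))/(1+773/28180) = 9227/10000 ≈ 0.922700
step 4 [2y] bond c/2=33/800: DF=(4214303/4000000 − 33/800·(0.960800+0.934500+0.922700))/(1+33/800) = 4501/5000 ≈ 0.900200
step 5 [2.5y] zero: DF = P = 353/400 ≈ 0.882500
step 6 [3y] bond c/2=33/800: DF=(8718683/8000000 − 33/800·(0.960800+0.934500+0.922700+0.900200+0.882500))/(1+33/800) = 2161/2500 ≈ 0.864400

1 1/2 1201/1250
2 1 1869/2000
3 3/2 9227/10000
4 2 4501/5000
5 5/2 353/400
6 3 2161/2500
f(1.5y,2y) = ((9227/10000)/(4501/5000) − 1)/(1/2) = 225/4501 ≈ 4.9989%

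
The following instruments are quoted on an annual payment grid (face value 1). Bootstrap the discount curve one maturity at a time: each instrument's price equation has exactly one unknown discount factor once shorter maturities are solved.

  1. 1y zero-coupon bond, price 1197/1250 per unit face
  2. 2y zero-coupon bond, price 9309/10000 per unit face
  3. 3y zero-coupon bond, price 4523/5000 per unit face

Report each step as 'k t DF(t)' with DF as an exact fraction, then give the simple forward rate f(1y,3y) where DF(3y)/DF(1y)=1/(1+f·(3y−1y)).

step 1 [1y] zero: DF = P = 1197/1250 ≈ 0.957600
step 2 [2y] zero: DF = P = 9309/10000 ≈ 0.930900
step 3 [3y] zero: DF = P = 4523/5000 ≈ 0.904600

1 1 1197/1250
2 2 9309/10000
3 3 4523/5000
f(1y,3y) = ((1197/1250)/(4523/5000) − 1)/(2) = 265/9046 ≈ 2.9295%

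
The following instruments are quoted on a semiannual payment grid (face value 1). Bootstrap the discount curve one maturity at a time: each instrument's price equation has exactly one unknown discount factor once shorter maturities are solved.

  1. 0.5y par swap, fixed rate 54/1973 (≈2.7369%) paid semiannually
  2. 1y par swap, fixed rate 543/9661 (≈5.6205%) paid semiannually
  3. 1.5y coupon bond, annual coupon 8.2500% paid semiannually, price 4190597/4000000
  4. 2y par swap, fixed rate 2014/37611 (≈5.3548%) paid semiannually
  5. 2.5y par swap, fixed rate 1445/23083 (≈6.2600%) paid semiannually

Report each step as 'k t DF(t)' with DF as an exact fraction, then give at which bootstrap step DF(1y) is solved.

step 1 [0.5y] swap r/2=27/1973: DF=(1 − 27/1973·(0))/(1+27/1973) = 1973/2000 ≈ 0.986500
step 2 [1y] swap r/2=543/19322: DF=(1 − 543/19322·(0.986500))/(1+543/19322) = 9457/10000 ≈ 0.945700
step 3 [1.5y] bond c/2=33/800: DF=(4190597/4000000 − 33/800·(0.986500+0.945700))/(1+33/800) = 581/625 ≈ 0.929600
step 4 [2y] swap r/2=1007/37611: DF=(1 − 1007/37611·(0.986500+0.945700+0.929600))/(1+1007/37611) = 8993/10000 ≈ 0.899300
step 5 [2.5y] swap r/2=1445/46166: DF=(1 − 1445/46166·(0.986500+0.945700+0.929600+0.899300))/(1+1445/46166) = 1711/2000 ≈ 0.855500

1 1/2 1973/2000
2 1 9457/10000
3 3/2 581/625
4 2 8993/10000
5 5/2 1711/2000
DF(1y) is solved at step 2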